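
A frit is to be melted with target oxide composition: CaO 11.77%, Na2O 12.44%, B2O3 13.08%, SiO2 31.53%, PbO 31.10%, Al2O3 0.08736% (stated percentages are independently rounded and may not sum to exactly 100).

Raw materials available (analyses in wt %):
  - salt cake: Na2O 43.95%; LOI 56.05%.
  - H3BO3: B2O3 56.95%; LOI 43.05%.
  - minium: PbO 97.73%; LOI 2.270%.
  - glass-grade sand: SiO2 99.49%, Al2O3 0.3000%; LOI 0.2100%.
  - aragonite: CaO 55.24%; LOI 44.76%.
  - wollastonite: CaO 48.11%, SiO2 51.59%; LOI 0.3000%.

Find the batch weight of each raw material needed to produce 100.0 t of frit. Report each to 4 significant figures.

The whole derivation holds exact precision at each step — in-progress results are displayed rounded to 4 significant digits between the steps — each reported figure takes a single rounding — derived quantities, including yield, net glass mass, the six compositions, LOI, totals, are rebuilt from the weighed amounts for 100.0 t of glass in exact precision as given in the problem or answer text.
Oxide-by-oxide targets in 100.0 t frit:
  CaO: 11.77% × 100.0 = 11.77 t
  Na2O: 12.44% × 100.0 = 12.44 t
  B2O3: 13.08% × 100.0 = 13.08 t
  SiO2: 31.53% × 100.0 = 31.53 t
  PbO: 31.10% × 100.0 = 31.10 t
  Al2O3: 0.08736% × 100.0 = 0.08736 t
Verifying the oxide balance with the batch weights as given, at the basis given (summed amounts equal target values modulo rounding of the values):
  CaO: 16.99·0.5524 + 4.959·0.4811 = 11.77 t (target 11.77 t)
  Na2O: 28.30·0.4395 = 12.44 t (target 12.44 t)
  B2O3: 22.97·0.5695 = 13.08 t (target 13.08 t)
  SiO2: 29.12·0.9949 + 4.959·0.5159 = 31.53 t (target 31.53 t)
  PbO: 31.82·0.9773 = 31.10 t (target 31.10 t)
  Al2O3: 29.12·0.003000 = 0.08736 t (target 0.08736 t)
Consistency of the glass mass: the batch minus its LOI: 100.0 t (the Σ of target masses is 100.0 t; versus the stated basis of 100.0 t — any gap is answer rounding).
Batch grand total — Σ batch = 134.2 t; the LOI term Σ batch·LOI equals 34.15 t; yield = glass ÷ total batch = 74.54%.

Batch per 100.0 t frit:
  salt cake: 28.30 t
  H3BO3: 22.97 t
  minium: 31.82 t
  glass-grade sand: 29.12 t
  aragonite: 16.99 t
  wollastonite: 4.959 t
Total batch = 134.2 t; LOI loss = 34.15 t; yield = 74.54%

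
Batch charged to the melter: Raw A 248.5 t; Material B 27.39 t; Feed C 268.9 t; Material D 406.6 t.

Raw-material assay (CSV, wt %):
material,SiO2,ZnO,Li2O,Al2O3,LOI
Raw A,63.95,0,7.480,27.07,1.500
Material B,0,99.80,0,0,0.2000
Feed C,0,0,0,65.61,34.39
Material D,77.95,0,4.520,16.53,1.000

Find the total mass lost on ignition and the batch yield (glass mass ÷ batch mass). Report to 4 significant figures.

All arithmetic carries full precision throughout; the intermediate values are printed, with 4-significant-figure rounding, in the printout; each reported value is rounded exactly once — all derived quantities, which include LOI, net glass mass, the totals, the yield, four oxide percentages, are computed in full precision, exactly as shown in the question or the answer, from the batch weights per 851.1 t of glass.
Loss on ignition, line by line:
  Raw A: 248.5 × 0.01500 = 3.728 t
  Material B: 27.39 × 0.002000 = 0.05478 t
  Feed C: 268.9 × 0.3439 = 92.47 t
  Material D: 406.6 × 0.01000 = 4.066 t
Total LOI = 100.3 t
Glass = batch − LOI = 951.4 − 100.3 = 851.1 t

LOI loss = 100.3 t; glass = 851.1 t; yield = 89.46%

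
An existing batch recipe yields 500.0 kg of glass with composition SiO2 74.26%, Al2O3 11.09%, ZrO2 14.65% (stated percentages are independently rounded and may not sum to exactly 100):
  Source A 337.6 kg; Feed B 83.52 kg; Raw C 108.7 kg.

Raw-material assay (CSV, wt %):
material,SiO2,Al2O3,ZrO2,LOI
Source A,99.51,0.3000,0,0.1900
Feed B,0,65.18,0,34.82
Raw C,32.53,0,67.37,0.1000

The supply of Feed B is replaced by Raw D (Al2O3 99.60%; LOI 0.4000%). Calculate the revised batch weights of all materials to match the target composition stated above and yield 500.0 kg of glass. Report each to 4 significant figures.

Each numeric step carries full precision at every stage; in-progress results are shown rounded off to 4 significant digits within the worked lines — exactly one rounding is applied to every reported value — the derived quantities are re-derived at full precision (ignition loss, glass mass, the yield, the totals, the three compositions) starting from the weights at 500.0 kg of glass, precisely as stated by the question or the answer.
Per-oxide target masses for 500.0 kg glass:
  SiO2: 74.26% × 500.0 = 371.3 kg
  Al2O3: 11.09% × 500.0 = 55.45 kg
  ZrO2: 14.65% × 500.0 = 73.25 kg
Verifying the oxide balance from the weights as reported, relative to the basis at hand (summed amounts equal target values given rounding of the digits):
  SiO2: 337.6·0.9951 + 108.7·0.3253 = 371.3 kg (target 371.3 kg)
  Al2O3: 337.6·0.003000 + 54.66·0.9960 = 55.45 kg (target 55.45 kg)
  ZrO2: 108.7·0.6737 = 73.23 kg (target 73.25 kg)
The glass-mass cross-check: total batch − LOI = 500.0 kg (summing oxide targets gives 500.0 kg; stated basis 500.0 kg — any gap is answer rounding).
Adding the batch up: Σ batch = 501.0 kg; loss to ignition Σ batch·LOI = 0.9688 kg; the yield ratio, glass ÷ batch: 99.81%.

Revised batch per 500.0 kg glass:
  Source A: 337.6 kg
  Raw D: 54.66 kg
  Raw C: 108.7 kg
Total batch = 501.0 kg; LOI loss = 0.9688 kg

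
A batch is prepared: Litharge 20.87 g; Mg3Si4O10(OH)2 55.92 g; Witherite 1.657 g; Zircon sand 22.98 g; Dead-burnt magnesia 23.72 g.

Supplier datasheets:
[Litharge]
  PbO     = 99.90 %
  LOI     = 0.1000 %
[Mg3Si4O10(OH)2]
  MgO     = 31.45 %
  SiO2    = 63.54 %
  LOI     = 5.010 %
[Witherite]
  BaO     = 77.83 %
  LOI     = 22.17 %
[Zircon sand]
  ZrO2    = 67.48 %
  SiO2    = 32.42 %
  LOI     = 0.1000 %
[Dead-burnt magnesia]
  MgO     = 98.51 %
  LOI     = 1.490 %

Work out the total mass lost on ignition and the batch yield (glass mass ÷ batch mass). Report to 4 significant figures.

LOI loss = 3.566 g; glass = 121.6 g; yield = 97.15%

Each numeric step keeps exact precision from start to finish; the intermediate values are shown rounded off to 4 significant digits in the working; every reported figure is rounded a single time. The derived quantities, including the five compositions, the totals, the yield, net glass mass, ignition loss, are recomputed from the weighed amounts for 121.6 g of glass in exact precision, precisely as stated by the problem or the answer.
Ignition loss by material:
  Litharge: 20.87 × 0.001000 = 0.02087 g
  Mg3Si4O10(OH)2: 55.92 × 0.05010 = 2.802 g
  Witherite: 1.657 × 0.2217 = 0.3674 g
  Zircon sand: 22.98 × 0.001000 = 0.02298 g
  Dead-burnt magnesia: 23.72 × 0.01490 = 0.3534 g
Total LOI = 3.566 g
Glass = batch − LOI = 125.1 − 3.566 = 121.6 g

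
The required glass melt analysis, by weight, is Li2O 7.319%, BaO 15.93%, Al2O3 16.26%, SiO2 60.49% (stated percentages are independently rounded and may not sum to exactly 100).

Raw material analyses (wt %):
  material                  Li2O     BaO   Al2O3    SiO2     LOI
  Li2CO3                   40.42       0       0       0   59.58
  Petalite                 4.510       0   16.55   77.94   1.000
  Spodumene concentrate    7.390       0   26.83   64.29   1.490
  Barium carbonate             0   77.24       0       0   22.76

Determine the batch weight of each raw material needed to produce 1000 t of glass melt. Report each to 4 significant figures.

Batch per 1000 t glass melt:
  Li2CO3: 70.95 t
  Petalite: 562.3 t
  Spodumene concentrate: 259.2 t
  Barium carbonate: 206.2 t
Total batch = 1099 t; LOI loss = 98.69 t; yield = 91.02%

All arithmetic maintains exact precision through the solve. Intermediates are displayed rounded to four significant digits in the working; every reported result undergoes a single rounding — the derived quantities, including net glass mass, the four compositions, LOI, the totals, yield, are computed using the weight values on 1000 t of glass at full float precision as set out in either problem or answer.
Oxide mass targets, per 1000 t glass melt:
  Li2O: 7.319% × 1000 = 73.19 t
  BaO: 15.93% × 1000 = 159.3 t
  Al2O3: 16.26% × 1000 = 162.6 t
  SiO2: 60.49% × 1000 = 604.9 t
Per-oxide balance check with the batch weights as given, at the basis given (delivered sums recover each target modulo rounding of the values):
  Li2O: 70.95·0.4042 + 562.3·0.04510 + 259.2·0.07390 = 73.19 t (target 73.19 t)
  BaO: 206.2·0.7724 = 159.3 t (target 159.3 t)
  Al2O3: 562.3·0.1655 + 259.2·0.2683 = 162.6 t (target 162.6 t)
  SiO2: 562.3·0.7794 + 259.2·0.6429 = 604.9 t (target 604.9 t)
Mass balance on the glass: batch total minus LOI = 1000 t (per-oxide target masses sum to 1000 t; basis as stated: 1000 t — any gap is answer rounding).
Batch total: Σ batch = 1099 t; Σ batch·LOI gives LOI loss = 98.69 t; yield, glass over the total, = 91.02%.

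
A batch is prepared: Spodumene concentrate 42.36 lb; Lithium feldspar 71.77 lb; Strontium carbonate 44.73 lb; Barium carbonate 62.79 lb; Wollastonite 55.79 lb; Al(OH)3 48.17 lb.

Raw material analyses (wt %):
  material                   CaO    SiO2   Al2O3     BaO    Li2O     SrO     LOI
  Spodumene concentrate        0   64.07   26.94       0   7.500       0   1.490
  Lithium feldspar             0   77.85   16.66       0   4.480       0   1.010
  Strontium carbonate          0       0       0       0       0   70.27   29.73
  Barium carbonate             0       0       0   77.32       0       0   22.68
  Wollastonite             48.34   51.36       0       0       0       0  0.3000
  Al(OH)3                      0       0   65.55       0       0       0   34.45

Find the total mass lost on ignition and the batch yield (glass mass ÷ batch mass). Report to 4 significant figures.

Every computation runs at full float precision through the solve; values along the way appear rounded off to 4 significant figures alongside each step. Exactly one rounding lands on every reported value; the derived quantities are re-derived in exact precision (six oxide percentages, net glass mass, LOI, the yield, the totals) from the weighed amounts at 280.0 lb of glass exactly as shown in the problem or the answer.
Per-material ignition loss:
  Spodumene concentrate: 42.36 × 0.01490 = 0.6312 lb
  Lithium feldspar: 71.77 × 0.01010 = 0.7249 lb
  Strontium carbonate: 44.73 × 0.2973 = 13.30 lb
  Barium carbonate: 62.79 × 0.2268 = 14.24 lb
  Wollastonite: 55.79 × 0.003000 = 0.1674 lb
  Al(OH)3: 48.17 × 0.3445 = 16.59 lb
Total LOI = 45.66 lb
Glass = batch − LOI = 325.6 − 45.66 = 280.0 lb

LOI loss = 45.66 lb; glass = 280.0 lb; yield = 85.98%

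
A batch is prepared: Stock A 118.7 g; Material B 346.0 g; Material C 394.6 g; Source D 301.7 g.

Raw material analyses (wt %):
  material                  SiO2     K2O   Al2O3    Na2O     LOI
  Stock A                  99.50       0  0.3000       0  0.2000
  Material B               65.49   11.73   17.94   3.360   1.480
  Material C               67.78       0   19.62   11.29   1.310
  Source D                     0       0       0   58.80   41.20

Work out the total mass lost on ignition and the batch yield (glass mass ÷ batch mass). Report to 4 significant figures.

LOI loss = 134.8 g; glass = 1026 g; yield = 88.39%

Mid-chain values appear (rounded to 4 significant digits) in the printout. The whole derivation keeps full float precision throughout. Every reported value takes just one rounding — the derived quantities, including net glass mass, the yield, ignition loss, the four compositions, totals, are recomputed starting from the weights for 1026 g of glass in full float precision, as they appear in the problem or the answer.
LOI of each material in turn:
  Stock A: 118.7 × 0.002000 = 0.2374 g
  Material B: 346.0 × 0.01480 = 5.121 g
  Material C: 394.6 × 0.01310 = 5.169 g
  Source D: 301.7 × 0.4120 = 124.3 g
Total LOI = 134.8 g
Glass = batch − LOI = 1161 − 134.8 = 1026 g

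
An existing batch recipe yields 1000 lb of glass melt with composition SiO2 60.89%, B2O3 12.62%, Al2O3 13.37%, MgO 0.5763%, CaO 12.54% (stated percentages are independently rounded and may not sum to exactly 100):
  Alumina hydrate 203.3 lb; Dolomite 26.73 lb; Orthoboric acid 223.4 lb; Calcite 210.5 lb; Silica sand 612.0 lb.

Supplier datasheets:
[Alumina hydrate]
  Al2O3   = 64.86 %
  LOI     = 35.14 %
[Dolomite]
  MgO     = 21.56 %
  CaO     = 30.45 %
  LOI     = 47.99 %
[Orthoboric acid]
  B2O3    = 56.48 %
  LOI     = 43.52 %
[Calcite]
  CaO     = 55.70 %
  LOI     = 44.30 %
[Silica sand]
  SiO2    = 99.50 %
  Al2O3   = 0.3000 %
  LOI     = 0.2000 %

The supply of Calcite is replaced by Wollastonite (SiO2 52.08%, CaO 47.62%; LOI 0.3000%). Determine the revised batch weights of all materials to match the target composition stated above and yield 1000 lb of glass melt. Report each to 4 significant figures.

Revised batch per 1000 lb glass melt:
  Alumina hydrate: 203.9 lb
  Dolomite: 26.73 lb
  Orthoboric acid: 223.4 lb
  Wollastonite: 246.2 lb
  Silica sand: 483.1 lb
Total batch = 1183 lb; LOI loss = 183.4 lb

Values along the way are displayed rounded to 4 significant digits across the worked steps — every computation holds full precision from first step to last; each reported figure takes a single rounding — the derived quantities, including the five compositions, totals, net glass mass, LOI, yield, are carried from the batch weights per 1000 lb of glass at full precision as set out in problem or answer.
Target masses of each oxide per 1000 lb glass melt:
  SiO2: 60.89% × 1000 = 608.9 lb
  B2O3: 12.62% × 1000 = 126.2 lb
  Al2O3: 13.37% × 1000 = 133.7 lb
  MgO: 0.5763% × 1000 = 5.763 lb
  CaO: 12.54% × 1000 = 125.4 lb
Per-oxide balance check per the reported batch figures, at the basis given (each sum matches its target mass net of answer rounding effects):
  SiO2: 246.2·0.5208 + 483.1·0.9950 = 608.9 lb (target 608.9 lb)
  B2O3: 223.4·0.5648 = 126.2 lb (target 126.2 lb)
  Al2O3: 203.9·0.6486 + 483.1·0.003000 = 133.7 lb (target 133.7 lb)
  MgO: 26.73·0.2156 = 5.763 lb (target 5.763 lb)
  CaO: 26.73·0.3045 + 246.2·0.4762 = 125.4 lb (target 125.4 lb)
The glass-mass cross-check: total batch − LOI = 999.9 lb (summing oxide targets gives 1000 lb; with the basis standing at 1000 lb — differing by rounding only).
Adding the batch up: Σ batch = 1183 lb; Σ batch·LOI gives LOI loss = 183.4 lb; glass ÷ batch gives a yield of 84.50%.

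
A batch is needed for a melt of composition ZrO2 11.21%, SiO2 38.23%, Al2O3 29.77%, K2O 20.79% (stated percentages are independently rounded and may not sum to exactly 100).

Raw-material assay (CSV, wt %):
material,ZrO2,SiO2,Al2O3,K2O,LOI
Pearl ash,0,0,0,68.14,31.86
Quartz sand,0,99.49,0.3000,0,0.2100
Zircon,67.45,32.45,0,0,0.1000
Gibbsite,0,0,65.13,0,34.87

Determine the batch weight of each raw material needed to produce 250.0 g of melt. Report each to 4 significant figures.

Values along the way appear (rounded to 4 significant figures) at each printed step; all arithmetic runs at full float precision end to end; exactly one rounding is applied to each reported value — derived quantities are re-derived from the weighed amounts on 250.0 g of glass at full float precision (ignition loss, glass mass, the totals, the yield, the four compositions), as quoted within either problem or answer.
Target oxide masses per 250.0 g melt:
  ZrO2: 11.21% × 250.0 = 28.02 g
  SiO2: 38.23% × 250.0 = 95.58 g
  Al2O3: 29.77% × 250.0 = 74.42 g
  K2O: 20.79% × 250.0 = 51.98 g
Sums-versus-targets review applying the batch weights above, at the basis given (each sum matches its target mass inside rounding margins):
  ZrO2: 41.55·0.6745 = 28.03 g (target 28.02 g)
  SiO2: 82.51·0.9949 + 41.55·0.3245 = 95.57 g (target 95.58 g)
  Al2O3: 82.51·0.003000 + 113.9·0.6513 = 74.43 g (target 74.42 g)
  K2O: 76.28·0.6814 = 51.98 g (target 51.98 g)
Glass-mass closure: total charge less LOI = 250.0 g (summing oxide targets gives 250.0 g; versus the stated basis of 250.0 g — deltas are rounding alone).
Total batch = Σ batch = 314.2 g; LOI removed, Σ of batch·LOI: 64.23 g; glass ÷ batch gives a yield of 79.56%.

Batch per 250.0 g melt:
  Pearl ash: 76.28 g
  Quartz sand: 82.51 g
  Zircon: 41.55 g
  Gibbsite: 113.9 g
Total batch = 314.2 g; LOI loss = 64.23 g; yield = 79.56%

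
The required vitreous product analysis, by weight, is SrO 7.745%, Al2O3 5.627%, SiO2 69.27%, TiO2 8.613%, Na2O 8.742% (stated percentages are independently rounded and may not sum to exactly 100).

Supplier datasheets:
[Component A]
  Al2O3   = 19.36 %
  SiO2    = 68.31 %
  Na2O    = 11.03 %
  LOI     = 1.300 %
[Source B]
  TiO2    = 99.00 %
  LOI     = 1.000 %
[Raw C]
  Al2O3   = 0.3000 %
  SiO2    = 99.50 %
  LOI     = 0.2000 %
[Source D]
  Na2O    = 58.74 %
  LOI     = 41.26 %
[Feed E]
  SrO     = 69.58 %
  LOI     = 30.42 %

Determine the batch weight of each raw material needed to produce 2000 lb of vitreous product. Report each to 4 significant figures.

Working values are printed rounded to 4 significant figures across the worked steps — each numeric step maintains exact precision through every step — every reported figure undergoes a single rounding. The derived quantities, which include LOI, yield, five oxide percentages, glass mass, the totals, are rebuilt at exact precision, as they appear in either problem or answer, starting from the weights per 2000 lb of glass.
Oxide mass targets, per 2000 lb vitreous product:
  SrO: 7.745% × 2000 = 154.9 lb
  Al2O3: 5.627% × 2000 = 112.5 lb
  SiO2: 69.27% × 2000 = 1385 lb
  TiO2: 8.613% × 2000 = 172.3 lb
  Na2O: 8.742% × 2000 = 174.8 lb
Sums-versus-targets review per the reported batch figures, against the basis in use (target by target, the sums agree modulo rounding of the values):
  SrO: 222.6·0.6958 = 154.9 lb (target 154.9 lb)
  Al2O3: 565.7·0.1936 + 1004·0.003000 = 112.5 lb (target 112.5 lb)
  SiO2: 565.7·0.6831 + 1004·0.9950 = 1385 lb (target 1385 lb)
  TiO2: 174.0·0.9900 = 172.3 lb (target 172.3 lb)
  Na2O: 565.7·0.1103 + 191.4·0.5874 = 174.8 lb (target 174.8 lb)
Mass balance on the glass: batch Σ − ignition loss = 2000 lb (oxide target masses add up to 2000 lb; with the basis standing at 2000 lb — a pure rounding effect).
Summing the batch: Σ batch = 2158 lb; ignition loss, Σ(batch × LOI) = 157.8 lb; as yield: glass ÷ batch → 92.69%.

Batch per 2000 lb vitreous product:
  Component A: 565.7 lb
  Source B: 174.0 lb
  Raw C: 1004 lb
  Source D: 191.4 lb
  Feed E: 222.6 lb
Total batch = 2158 lb; LOI loss = 157.8 lb; yield = 92.69%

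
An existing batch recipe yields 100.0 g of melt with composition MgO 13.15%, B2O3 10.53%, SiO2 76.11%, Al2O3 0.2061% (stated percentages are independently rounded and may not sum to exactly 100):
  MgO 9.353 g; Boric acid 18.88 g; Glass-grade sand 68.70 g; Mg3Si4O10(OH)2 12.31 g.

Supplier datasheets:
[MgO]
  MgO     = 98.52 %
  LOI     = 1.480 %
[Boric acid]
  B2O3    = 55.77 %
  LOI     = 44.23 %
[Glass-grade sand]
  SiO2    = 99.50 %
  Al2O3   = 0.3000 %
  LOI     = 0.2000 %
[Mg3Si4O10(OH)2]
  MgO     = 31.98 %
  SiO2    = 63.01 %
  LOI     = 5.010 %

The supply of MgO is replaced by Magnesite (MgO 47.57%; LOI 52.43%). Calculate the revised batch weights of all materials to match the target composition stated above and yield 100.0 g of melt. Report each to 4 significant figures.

Revised batch per 100.0 g melt:
  Magnesite: 19.37 g
  Boric acid: 18.88 g
  Glass-grade sand: 68.70 g
  Mg3Si4O10(OH)2: 12.31 g
Total batch = 119.3 g; LOI loss = 19.26 g

Intermediates are printed, rounded to four significant figures, within the worked lines — all arithmetic maintains full float precision all the way through. Every reported number sees exactly one rounding — derived quantities, which include the totals, the yield, glass mass, ignition loss, the four compositions, are carried at full float precision, exactly as printed in the problem or the answer, from the weighed amounts at 100.0 g of glass.
Target masses of each oxide per 100.0 g melt:
  MgO: 13.15% × 100.0 = 13.15 g
  B2O3: 10.53% × 100.0 = 10.53 g
  SiO2: 76.11% × 100.0 = 76.11 g
  Al2O3: 0.2061% × 100.0 = 0.2061 g
Mass-balance tally per oxide from the weights as reported, per the basis as stated (each sum matches its target mass inside rounding margins):
  MgO: 19.37·0.4757 + 12.31·0.3198 = 13.15 g (target 13.15 g)
  B2O3: 18.88·0.5577 = 10.53 g (target 10.53 g)
  SiO2: 68.70·0.9950 + 12.31·0.6301 = 76.11 g (target 76.11 g)
  Al2O3: 68.70·0.003000 = 0.2061 g (target 0.2061 g)
Glass-mass sanity pass: net batch after ignition = 100.0 g (the Σ of target masses is 100.0 g; basis as stated: 100.0 g — gaps are rounding artifacts).
Total batch = Σ batch = 119.3 g; ignition loss, Σ(batch × LOI) = 19.26 g; yield = glass ÷ total batch = 83.85%.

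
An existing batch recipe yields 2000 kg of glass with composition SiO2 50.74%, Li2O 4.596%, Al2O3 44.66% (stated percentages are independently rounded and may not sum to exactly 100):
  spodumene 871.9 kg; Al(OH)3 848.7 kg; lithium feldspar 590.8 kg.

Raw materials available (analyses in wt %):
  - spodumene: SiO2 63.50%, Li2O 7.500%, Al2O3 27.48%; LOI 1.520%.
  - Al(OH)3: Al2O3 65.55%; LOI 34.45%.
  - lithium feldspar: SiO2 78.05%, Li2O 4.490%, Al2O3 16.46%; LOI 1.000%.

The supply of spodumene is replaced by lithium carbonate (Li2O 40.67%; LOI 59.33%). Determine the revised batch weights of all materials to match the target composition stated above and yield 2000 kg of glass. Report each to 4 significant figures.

The intermediate values are printed rounded to 4 significant digits as written — the working math maintains full float precision from first step to last. Every reported number takes exactly one rounding. The derived quantities (glass mass, yield, totals, three oxide percentages, ignition loss) are carried at exact precision starting from the weights for 2000 kg of glass as written in the problem or the answer.
Target oxide masses per 2000 kg glass:
  SiO2: 50.74% × 2000 = 1015 kg
  Li2O: 4.596% × 2000 = 91.92 kg
  Al2O3: 44.66% × 2000 = 893.2 kg
Per-oxide balance check using the reported weights, at the basis given (summed amounts equal target values inside rounding margins):
  SiO2: 1300·0.7805 = 1015 kg (target 1015 kg)
  Li2O: 82.47·0.4067 + 1300·0.04490 = 91.91 kg (target 91.92 kg)
  Al2O3: 1036·0.6555 + 1300·0.1646 = 893.1 kg (target 893.2 kg)
Glass mass check: the batch minus its LOI: 2000 kg (the targets, summed, come to 2000 kg; with the basis standing at 2000 kg — deltas are rounding alone).
Whole-batch sum: Σ batch = 2418 kg; LOI removed, Σ of batch·LOI: 418.8 kg; as yield: glass ÷ batch → 82.68%.

Revised batch per 2000 kg glass:
  lithium carbonate: 82.47 kg
  Al(OH)3: 1036 kg
  lithium feldspar: 1300 kg
Total batch = 2418 kg; LOI loss = 418.8 kg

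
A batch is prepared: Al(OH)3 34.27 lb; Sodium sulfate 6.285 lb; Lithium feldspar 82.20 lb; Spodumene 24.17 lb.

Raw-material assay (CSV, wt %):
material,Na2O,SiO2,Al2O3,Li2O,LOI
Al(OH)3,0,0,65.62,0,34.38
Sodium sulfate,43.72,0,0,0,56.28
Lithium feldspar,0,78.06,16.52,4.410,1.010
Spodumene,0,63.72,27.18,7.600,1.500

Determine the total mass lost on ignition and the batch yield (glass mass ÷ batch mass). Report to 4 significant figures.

Every computation carries full float precision through the solve. Working values are printed with 4-significant-digit rounding within the worked lines; a single rounding completes each reported value. Derived quantities are re-derived from the weighed amounts on 130.4 lb of glass in exact precision (ignition loss, the yield, the four compositions, glass mass, the totals), as given in problem or answer.
Loss on ignition, line by line:
  Al(OH)3: 34.27 × 0.3438 = 11.78 lb
  Sodium sulfate: 6.285 × 0.5628 = 3.537 lb
  Lithium feldspar: 82.20 × 0.01010 = 0.8302 lb
  Spodumene: 24.17 × 0.01500 = 0.3626 lb
Total LOI = 16.51 lb
Glass = batch − LOI = 146.9 − 16.51 = 130.4 lb

LOI loss = 16.51 lb; glass = 130.4 lb; yield = 88.76%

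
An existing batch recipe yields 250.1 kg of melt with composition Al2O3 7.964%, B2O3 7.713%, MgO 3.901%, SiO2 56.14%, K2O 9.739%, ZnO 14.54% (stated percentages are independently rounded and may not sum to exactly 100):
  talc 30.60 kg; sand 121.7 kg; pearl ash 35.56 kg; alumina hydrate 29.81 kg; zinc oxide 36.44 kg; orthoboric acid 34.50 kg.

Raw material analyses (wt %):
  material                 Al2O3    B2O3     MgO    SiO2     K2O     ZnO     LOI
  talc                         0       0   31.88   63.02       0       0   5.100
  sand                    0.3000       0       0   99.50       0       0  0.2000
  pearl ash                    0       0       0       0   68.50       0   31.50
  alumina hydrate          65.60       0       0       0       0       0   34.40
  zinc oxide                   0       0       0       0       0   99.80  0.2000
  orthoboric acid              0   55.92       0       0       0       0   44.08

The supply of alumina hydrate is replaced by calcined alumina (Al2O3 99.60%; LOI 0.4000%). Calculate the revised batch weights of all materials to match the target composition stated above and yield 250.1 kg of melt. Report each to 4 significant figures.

All arithmetic runs at exact precision all the way through; the intermediate values are displayed rounded to 4 significant digits alongside each step. Exactly one rounding goes into every reported figure — all derived quantities, which include yield, net glass mass, the six compositions, LOI, totals, are computed in full precision, as written in the problem or answer text, from the weighed amounts on 250.1 kg of glass.
Oxide-by-oxide targets in 250.1 kg melt:
  Al2O3: 7.964% × 250.1 = 19.92 kg
  B2O3: 7.713% × 250.1 = 19.29 kg
  MgO: 3.901% × 250.1 = 9.756 kg
  SiO2: 56.14% × 250.1 = 140.4 kg
  K2O: 9.739% × 250.1 = 24.36 kg
  ZnO: 14.54% × 250.1 = 36.36 kg
Checking each oxide sum applying the batch weights above, against the basis in use (summed amounts equal target values modulo rounding of the values):
  Al2O3: 121.7·0.003000 + 19.63·0.9960 = 19.92 kg (target 19.92 kg)
  B2O3: 34.50·0.5592 = 19.29 kg (target 19.29 kg)
  MgO: 30.60·0.3188 = 9.755 kg (target 9.756 kg)
  SiO2: 30.60·0.6302 + 121.7·0.9950 = 140.4 kg (target 140.4 kg)
  K2O: 35.56·0.6850 = 24.36 kg (target 24.36 kg)
  ZnO: 36.44·0.9980 = 36.37 kg (target 36.36 kg)
Glass-mass sanity pass: the batch minus its LOI: 250.1 kg (targets for the oxides total 250.1 kg; basis as stated: 250.1 kg — a pure rounding effect).
Batch total: Σ batch = 278.4 kg; Σ batch·LOI gives LOI loss = 28.36 kg; the yield ratio, glass ÷ batch: 89.81%.

Revised batch per 250.1 kg melt:
  talc: 30.60 kg
  sand: 121.7 kg
  pearl ash: 35.56 kg
  calcined alumina: 19.63 kg
  zinc oxide: 36.44 kg
  orthoboric acid: 34.50 kg
Total batch = 278.4 kg; LOI loss = 28.36 kg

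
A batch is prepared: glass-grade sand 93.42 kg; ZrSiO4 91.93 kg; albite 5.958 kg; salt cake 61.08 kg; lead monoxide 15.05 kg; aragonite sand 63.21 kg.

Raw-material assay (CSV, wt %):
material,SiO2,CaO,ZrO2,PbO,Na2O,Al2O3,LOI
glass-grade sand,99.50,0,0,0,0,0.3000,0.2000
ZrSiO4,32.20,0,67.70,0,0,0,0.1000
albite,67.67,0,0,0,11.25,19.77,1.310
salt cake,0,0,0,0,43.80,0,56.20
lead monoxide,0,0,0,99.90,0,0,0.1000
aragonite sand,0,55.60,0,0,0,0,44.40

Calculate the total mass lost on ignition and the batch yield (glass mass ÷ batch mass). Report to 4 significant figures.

LOI loss = 62.76 kg; glass = 267.9 kg; yield = 81.02%

Values along the way are printed, with 4-significant-figure rounding, when written out. Each numeric step holds exact precision from first step to last; every reported number carries a single rounding; derived quantities are re-derived in full precision (totals, six oxide percentages, yield, net glass mass, LOI) starting from the weights for 267.9 kg of glass exactly as printed in the question or the answer.
LOI of each material in turn:
  glass-grade sand: 93.42 × 0.002000 = 0.1868 kg
  ZrSiO4: 91.93 × 0.001000 = 0.09193 kg
  albite: 5.958 × 0.01310 = 0.07805 kg
  salt cake: 61.08 × 0.5620 = 34.33 kg
  lead monoxide: 15.05 × 0.001000 = 0.01505 kg
  aragonite sand: 63.21 × 0.4440 = 28.07 kg
Total LOI = 62.76 kg
Glass = batch − LOI = 330.6 − 62.76 = 267.9 kg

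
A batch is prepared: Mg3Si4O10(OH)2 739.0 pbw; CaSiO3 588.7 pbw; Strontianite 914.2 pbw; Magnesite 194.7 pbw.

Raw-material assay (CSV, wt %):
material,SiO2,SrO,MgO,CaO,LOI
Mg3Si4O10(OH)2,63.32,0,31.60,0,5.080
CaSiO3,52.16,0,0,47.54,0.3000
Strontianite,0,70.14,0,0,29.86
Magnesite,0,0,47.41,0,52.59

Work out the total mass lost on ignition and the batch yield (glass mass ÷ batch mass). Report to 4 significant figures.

LOI loss = 414.7 pbw; glass = 2022 pbw; yield = 82.98%

Mid-chain values are shown rounded to four significant figures across the worked steps; the working math keeps full float precision through the solve. Each reported figure is rounded only once. All derived quantities, which include LOI, net glass mass, four oxide percentages, totals, yield, are rebuilt in exact precision, precisely as stated by the problem or the answer, starting from the weights for 2022 pbw of glass.
Material-by-material LOI:
  Mg3Si4O10(OH)2: 739.0 × 0.05080 = 37.54 pbw
  CaSiO3: 588.7 × 0.003000 = 1.766 pbw
  Strontianite: 914.2 × 0.2986 = 273.0 pbw
  Magnesite: 194.7 × 0.5259 = 102.4 pbw
Total LOI = 414.7 pbw
Glass = batch − LOI = 2437 − 414.7 = 2022 pbw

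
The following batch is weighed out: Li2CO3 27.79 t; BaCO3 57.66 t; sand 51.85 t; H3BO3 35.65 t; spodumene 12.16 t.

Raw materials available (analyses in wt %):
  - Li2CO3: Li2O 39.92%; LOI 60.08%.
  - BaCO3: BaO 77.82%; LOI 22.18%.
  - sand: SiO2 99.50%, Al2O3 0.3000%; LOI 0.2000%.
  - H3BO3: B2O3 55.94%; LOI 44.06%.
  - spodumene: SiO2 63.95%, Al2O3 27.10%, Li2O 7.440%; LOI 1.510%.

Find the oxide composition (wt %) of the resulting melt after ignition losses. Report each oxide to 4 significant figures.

Glass mass = 139.6 t (batch 185.1 − LOI 45.48).
Composition: B2O3 14.28%, BaO 32.14%, SiO2 42.52%, Al2O3 2.471%, Li2O 8.593%

Exact precision is maintained from start to finish — in-progress results appear rounded to 4 significant digits on the page. Each reported value undergoes a single rounding — the derived quantities are carried from the batch weights for 139.6 t of glass in exact precision (ignition loss, the totals, the yield, the five compositions, net glass mass) as set out in the question or the answer.
Oxide masses out of the charge:
  B2O3: 35.65·0.5594 = 19.94 t
  BaO: 57.66·0.7782 = 44.87 t
  SiO2: 51.85·0.9950 + 12.16·0.6395 = 59.37 t
  Al2O3: 51.85·0.003000 + 12.16·0.2710 = 3.451 t
  Li2O: 27.79·0.3992 + 12.16·0.07440 = 12.00 t
LOI: 27.79·0.6008 + 57.66·0.2218 + 51.85·0.002000 + 35.65·0.4406 + 12.16·0.01510 = 45.48 t
Net of LOI, the glass mass = 185.1 − 45.48 = 139.6 t (the oxide masses sum to this)
percent by weight: oxide/glass ×100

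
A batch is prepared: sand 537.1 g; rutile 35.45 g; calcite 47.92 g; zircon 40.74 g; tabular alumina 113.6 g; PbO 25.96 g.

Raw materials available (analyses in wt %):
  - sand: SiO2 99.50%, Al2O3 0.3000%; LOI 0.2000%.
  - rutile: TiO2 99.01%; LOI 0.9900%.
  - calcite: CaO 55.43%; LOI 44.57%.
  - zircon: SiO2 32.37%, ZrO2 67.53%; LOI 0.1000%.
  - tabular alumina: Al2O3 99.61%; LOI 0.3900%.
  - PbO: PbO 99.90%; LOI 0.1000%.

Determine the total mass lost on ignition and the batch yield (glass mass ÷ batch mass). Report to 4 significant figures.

LOI loss = 23.29 g; glass = 777.5 g; yield = 97.09%

Rounding to 4 significant figures applies to each mid-chain value as displayed; the working math holds full float precision through every step; exactly one rounding lands on every reported result. The derived quantities are re-derived in full precision (ignition loss, the totals, the six compositions, the yield, glass mass) from the batch weights for 777.5 g of glass, exactly as shown in the problem or answer text.
Each material's LOI contribution:
  sand: 537.1 × 0.002000 = 1.074 g
  rutile: 35.45 × 0.009900 = 0.3510 g
  calcite: 47.92 × 0.4457 = 21.36 g
  zircon: 40.74 × 0.001000 = 0.04074 g
  tabular alumina: 113.6 × 0.003900 = 0.4430 g
  PbO: 25.96 × 0.001000 = 0.02596 g
Total LOI = 23.29 g
Glass = batch − LOI = 800.8 − 23.29 = 777.5 g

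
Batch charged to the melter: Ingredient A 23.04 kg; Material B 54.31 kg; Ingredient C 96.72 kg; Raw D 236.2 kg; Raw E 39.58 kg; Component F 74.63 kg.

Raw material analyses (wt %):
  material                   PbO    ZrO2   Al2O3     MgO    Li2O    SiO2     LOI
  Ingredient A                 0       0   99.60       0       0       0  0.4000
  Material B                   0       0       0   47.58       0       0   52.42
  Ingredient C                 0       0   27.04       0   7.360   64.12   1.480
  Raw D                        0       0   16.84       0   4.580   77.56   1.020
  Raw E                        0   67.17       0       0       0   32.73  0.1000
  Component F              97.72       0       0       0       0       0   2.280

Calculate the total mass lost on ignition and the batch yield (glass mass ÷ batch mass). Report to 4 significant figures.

LOI loss = 34.14 kg; glass = 490.3 kg; yield = 93.49%

Working values are printed with 4-significant-digit rounding in the printout. The whole derivation maintains exact precision at all times — every reported figure is rounded just once; the derived quantities (net glass mass, the yield, the totals, the six compositions, ignition loss) are recomputed starting from the weights for 490.3 kg of glass in full float precision, exactly as shown in question or answer.
Material-by-material LOI:
  Ingredient A: 23.04 × 0.004000 = 0.09216 kg
  Material B: 54.31 × 0.5242 = 28.47 kg
  Ingredient C: 96.72 × 0.01480 = 1.431 kg
  Raw D: 236.2 × 0.01020 = 2.409 kg
  Raw E: 39.58 × 0.001000 = 0.03958 kg
  Component F: 74.63 × 0.02280 = 1.702 kg
Total LOI = 34.14 kg
Glass = batch − LOI = 524.5 − 34.14 = 490.3 kg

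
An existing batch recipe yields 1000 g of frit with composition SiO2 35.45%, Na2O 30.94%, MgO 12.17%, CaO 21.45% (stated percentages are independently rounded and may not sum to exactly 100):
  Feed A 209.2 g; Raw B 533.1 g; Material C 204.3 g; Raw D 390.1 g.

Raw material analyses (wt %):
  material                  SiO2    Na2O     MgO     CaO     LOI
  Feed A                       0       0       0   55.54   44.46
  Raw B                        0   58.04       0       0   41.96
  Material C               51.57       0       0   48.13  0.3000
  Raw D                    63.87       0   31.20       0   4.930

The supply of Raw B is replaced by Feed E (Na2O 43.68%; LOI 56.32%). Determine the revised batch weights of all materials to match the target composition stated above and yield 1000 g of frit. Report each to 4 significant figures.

Mid-chain values are displayed, with 4-significant-figure rounding, across the worked steps; the working math carries full float precision from start to finish; each reported number sees exactly one rounding — all derived quantities are recomputed starting from the weights per 1000 g of glass at full precision (the four compositions, yield, the totals, ignition loss, net glass mass), precisely as stated by the problem or answer text.
Target masses of each oxide per 1000 g frit:
  SiO2: 35.45% × 1000 = 354.5 g
  Na2O: 30.94% × 1000 = 309.4 g
  MgO: 12.17% × 1000 = 121.7 g
  CaO: 21.45% × 1000 = 214.5 g
Per-oxide balance check per the reported batch figures, per the basis as stated (delivered sums recover each target net of answer rounding effects):
  SiO2: 204.3·0.5157 + 390.1·0.6387 = 354.5 g (target 354.5 g)
  Na2O: 708.3·0.4368 = 309.4 g (target 309.4 g)
  MgO: 390.1·0.3120 = 121.7 g (target 121.7 g)
  CaO: 209.2·0.5554 + 204.3·0.4813 = 214.5 g (target 214.5 g)
Glass-mass bookkeeping: the batch minus its LOI: 1000 g (the Σ of target masses is 1000 g; stated basis 1000 g — a pure rounding effect).
Adding the batch up: Σ batch = 1512 g; the LOI term Σ batch·LOI equals 511.8 g; as yield: glass ÷ batch → 66.15%.

Revised batch per 1000 g frit:
  Feed A: 209.2 g
  Feed E: 708.3 g
  Material C: 204.3 g
  Raw D: 390.1 g
Total batch = 1512 g; LOI loss = 511.8 g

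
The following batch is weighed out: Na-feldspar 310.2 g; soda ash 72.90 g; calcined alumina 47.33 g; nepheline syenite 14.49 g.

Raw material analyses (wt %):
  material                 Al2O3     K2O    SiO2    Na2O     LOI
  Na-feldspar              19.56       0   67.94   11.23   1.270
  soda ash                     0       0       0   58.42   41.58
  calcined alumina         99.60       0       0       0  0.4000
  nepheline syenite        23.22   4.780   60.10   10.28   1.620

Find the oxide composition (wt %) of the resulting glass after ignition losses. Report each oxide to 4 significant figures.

Glass mass = 410.2 g (batch 444.9 − LOI 34.68).
Composition: Al2O3 27.10%, K2O 0.1688%, SiO2 53.49%, Na2O 19.24%

Full float precision is kept at each step — in-progress results are shown rounded to 4 significant figures when written out; every reported number is rounded once only — derived quantities are recomputed at exact precision (the four compositions, the totals, yield, net glass mass, ignition loss) from the batch weights for 410.2 g of glass, as written in the problem or the answer.
Per-oxide mass from batch:
  Al2O3: 310.2·0.1956 + 47.33·0.9960 + 14.49·0.2322 = 111.2 g
  K2O: 14.49·0.04780 = 0.6926 g
  SiO2: 310.2·0.6794 + 14.49·0.6010 = 219.5 g
  Na2O: 310.2·0.1123 + 72.90·0.5842 + 14.49·0.1028 = 78.91 g
LOI: 310.2·0.01270 + 72.90·0.4158 + 47.33·0.004000 + 14.49·0.01620 = 34.68 g
The glass mass, total less LOI, = 444.9 − 34.68 = 410.2 g (the oxide masses sum to this)
each oxide over glass, ×100, is wt %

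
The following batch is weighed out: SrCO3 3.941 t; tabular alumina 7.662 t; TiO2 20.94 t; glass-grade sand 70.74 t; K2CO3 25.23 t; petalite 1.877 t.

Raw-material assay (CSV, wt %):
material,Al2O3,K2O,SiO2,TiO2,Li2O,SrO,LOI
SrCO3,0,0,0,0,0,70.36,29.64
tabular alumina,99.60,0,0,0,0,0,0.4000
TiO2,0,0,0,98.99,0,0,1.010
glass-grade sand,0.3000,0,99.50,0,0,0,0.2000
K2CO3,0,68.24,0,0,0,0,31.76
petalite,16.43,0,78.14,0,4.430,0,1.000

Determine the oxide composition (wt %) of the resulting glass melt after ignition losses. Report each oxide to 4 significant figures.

Glass mass = 120.8 t (batch 130.4 − LOI 9.584).
Composition: Al2O3 6.748%, K2O 14.25%, SiO2 59.48%, TiO2 17.16%, Li2O 0.06883%, SrO 2.295%

The whole derivation carries full precision at every stage; in-progress results are shown (rounded to 4 significant figures) alongside each step; exactly one rounding goes into every reported value — derived quantities (net glass mass, LOI, the yield, the totals, six oxide percentages) are recomputed from the batch weights per 120.8 t of glass at exact precision as set out in the problem or answer text.
What the batch supplies per oxide:
  Al2O3: 7.662·0.9960 + 70.74·0.003000 + 1.877·0.1643 = 8.152 t
  K2O: 25.23·0.6824 = 17.22 t
  SiO2: 70.74·0.9950 + 1.877·0.7814 = 71.85 t
  TiO2: 20.94·0.9899 = 20.73 t
  Li2O: 1.877·0.04430 = 0.08315 t
  SrO: 3.941·0.7036 = 2.773 t
LOI: 3.941·0.2964 + 7.662·0.004000 + 20.94·0.01010 + 70.74·0.002000 + 25.23·0.3176 + 1.877·0.01000 = 9.584 t
batch − LOI leaves glass = 130.4 − 9.584 = 120.8 t (the oxide masses sum to this)
wt % = oxide mass / glass mass × 100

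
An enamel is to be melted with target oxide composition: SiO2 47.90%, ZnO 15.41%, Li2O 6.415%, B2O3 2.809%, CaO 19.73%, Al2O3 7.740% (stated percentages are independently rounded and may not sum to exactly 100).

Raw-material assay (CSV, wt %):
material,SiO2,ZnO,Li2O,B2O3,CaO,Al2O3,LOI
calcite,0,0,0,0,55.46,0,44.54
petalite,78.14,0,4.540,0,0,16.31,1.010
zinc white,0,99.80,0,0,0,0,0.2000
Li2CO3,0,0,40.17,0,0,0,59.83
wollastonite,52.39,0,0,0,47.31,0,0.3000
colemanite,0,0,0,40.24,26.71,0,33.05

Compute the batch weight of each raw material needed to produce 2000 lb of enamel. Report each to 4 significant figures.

Batch per 2000 lb enamel:
  calcite: 292.0 lb
  petalite: 949.1 lb
  zinc white: 308.8 lb
  Li2CO3: 212.1 lb
  wollastonite: 413.0 lb
  colemanite: 139.6 lb
Total batch = 2315 lb; LOI loss = 314.5 lb; yield = 86.41%

Working values are displayed rounded off to 4 significant figures across the worked steps; the whole derivation maintains full float precision from first step to last. Exactly one rounding is applied to each reported value — the derived quantities are computed in full float precision (ignition loss, glass mass, totals, the yield, the six compositions) using the weight values per 2000 lb of glass precisely as stated by the problem or the answer.
Target oxide masses per 2000 lb enamel:
  SiO2: 47.90% × 2000 = 958.0 lb
  ZnO: 15.41% × 2000 = 308.2 lb
  Li2O: 6.415% × 2000 = 128.3 lb
  B2O3: 2.809% × 2000 = 56.18 lb
  CaO: 19.73% × 2000 = 394.6 lb
  Al2O3: 7.740% × 2000 = 154.8 lb
Per-oxide balance check applying the batch weights above, per the basis as stated (each sum matches its target mass inside rounding margins):
  SiO2: 949.1·0.7814 + 413.0·0.5239 = 958.0 lb (target 958.0 lb)
  ZnO: 308.8·0.9980 = 308.2 lb (target 308.2 lb)
  Li2O: 949.1·0.04540 + 212.1·0.4017 = 128.3 lb (target 128.3 lb)
  B2O3: 139.6·0.4024 = 56.18 lb (target 56.18 lb)
  CaO: 292.0·0.5546 + 413.0·0.4731 + 139.6·0.2671 = 394.6 lb (target 394.6 lb)
  Al2O3: 949.1·0.1631 = 154.8 lb (target 154.8 lb)
Mass balance on the glass: whole batch net of LOI = 2000 lb (the Σ of target masses is 2000 lb; basis as stated: 2000 lb — deltas are rounding alone).
Summing the batch: Σ batch = 2315 lb; the LOI term Σ batch·LOI equals 314.5 lb; yield = glass ÷ total batch = 86.41%.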